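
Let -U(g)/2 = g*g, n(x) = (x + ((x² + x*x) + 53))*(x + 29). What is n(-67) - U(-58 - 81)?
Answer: -301990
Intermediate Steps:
n(x) = (29 + x)*(53 + x + 2*x²) (n(x) = (x + ((x² + x²) + 53))*(29 + x) = (x + (2*x² + 53))*(29 + x) = (x + (53 + 2*x²))*(29 + x) = (53 + x + 2*x²)*(29 + x) = (29 + x)*(53 + x + 2*x²))
U(g) = -2*g² (U(g) = -2*g*g = -2*g²)
n(-67) - U(-58 - 81) = (1537 + 2*(-67)³ + 59*(-67)² + 82*(-67)) - (-2)*(-58 - 81)² = (1537 + 2*(-300763) + 59*4489 - 5494) - (-2)*(-139)² = (1537 - 601526 + 264851 - 5494) - (-2)*19321 = -340632 - 1*(-38642) = -340632 + 38642 = -301990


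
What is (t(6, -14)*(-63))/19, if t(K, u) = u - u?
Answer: 0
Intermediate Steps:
t(K, u) = 0
(t(6, -14)*(-63))/19 = (0*(-63))/19 = 0*(1/19) = 0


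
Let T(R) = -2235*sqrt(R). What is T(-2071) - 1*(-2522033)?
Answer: 2522033 - 2235*I*sqrt(2071) ≈ 2.522e+6 - 1.0171e+5*I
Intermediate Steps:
T(-2071) - 1*(-2522033) = -2235*I*sqrt(2071) - 1*(-2522033) = -2235*I*sqrt(2071) + 2522033 = 2522033 - 2235*I*sqrt(2071)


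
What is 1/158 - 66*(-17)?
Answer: 177277/158 ≈ 1122.0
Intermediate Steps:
1/158 - 66*(-17) = 1/158 + 1122 = 177277/158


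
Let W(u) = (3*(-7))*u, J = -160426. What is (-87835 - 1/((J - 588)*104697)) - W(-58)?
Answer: -1501227222648173/16857682758 ≈ -89053.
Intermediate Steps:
W(u) = -21*u
(-87835 - 1/((J - 588)*104697)) - W(-58) = (-87835 - 1/((-160426 - 588)*104697)) - (-21)*(-58) = (-87835 - 1/((-161014)*104697)) - 1*1218 = (-87835 - (-1)/(161014*104697)) - 1218 = (-87835 - 1*(-1/16857682758)) - 1218 = (-87835 + 1/16857682758) - 1218 = -1480694565048929/16857682758 - 1218 = -1501227222648173/16857682758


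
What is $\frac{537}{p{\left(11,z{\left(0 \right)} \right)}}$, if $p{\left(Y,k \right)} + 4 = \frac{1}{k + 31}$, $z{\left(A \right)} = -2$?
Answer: $- \frac{15573}{115} \approx -135.42$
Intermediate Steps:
$p{\left(Y,k \right)} = -4 + \frac{1}{31 + k}$ ($p{\left(Y,k \right)} = -4 + \frac{1}{k + 31} = -4 + \frac{1}{31 + k}$)
$\frac{537}{p{\left(11,z{\left(0 \right)} \right)}} = \frac{537}{\frac{1}{31 - 2} \left(-123 - -8\right)} = \frac{537}{\frac{1}{29} \left(-123 + 8\right)} = \frac{537}{\frac{1}{29} \left(-115\right)} = \frac{537}{- \frac{115}{29}} = 537 \left(- \frac{29}{115}\right) = - \frac{15573}{115}$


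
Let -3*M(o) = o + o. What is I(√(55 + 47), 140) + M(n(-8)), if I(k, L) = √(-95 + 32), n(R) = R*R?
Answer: -128/3 + 3*I*√7 ≈ -42.667 + 7.9373*I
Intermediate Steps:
n(R) = R²
I(k, L) = 3*I*√7 (I(k, L) = √(-63) = 3*I*√7)
M(o) = -2*o/3 (M(o) = -(o + o)/3 = -2*o/3)
I(√(55 + 47), 140) + M(n(-8)) = 3*I*√7 - ⅔*(-8)² = 3*I*√7 - ⅔*64 = 3*I*√7 - 128/3 = -128/3 + 3*I*√7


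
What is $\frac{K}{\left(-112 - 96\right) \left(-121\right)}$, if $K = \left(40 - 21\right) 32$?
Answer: $\frac{38}{1573} \approx 0.024158$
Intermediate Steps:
$K = 608$ ($K = 19 \cdot 32 = 608$)
$\frac{K}{\left(-112 - 96\right) \left(-121\right)} = \frac{608}{\left(-112 - 96\right) \left(-121\right)} = \frac{608}{\left(-208\right) \left(-121\right)} = \frac{608}{25168} = 608 \cdot \frac{1}{25168} = \frac{38}{1573}$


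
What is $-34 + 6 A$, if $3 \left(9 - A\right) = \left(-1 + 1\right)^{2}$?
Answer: $20$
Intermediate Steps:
$A = 9$ ($A = 9 - \frac{\left(-1 + 1\right)^{2}}{3} = 9 - \frac{0^{2}}{3} = 9 - 0 = 9 + 0 = 9$)
$-34 + 6 A = -34 + 6 \cdot 9 = -34 + 54 = 20$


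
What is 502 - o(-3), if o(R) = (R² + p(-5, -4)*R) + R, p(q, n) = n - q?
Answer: 499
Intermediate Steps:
o(R) = R² + 2*R (o(R) = (R² + (-4 - 1*(-5))*R) + R = (R² + (-4 + 5)*R) + R = (R² + 1*R) + R = (R² + R) + R = (R + R²) + R = R² + 2*R)
502 - o(-3) = 502 - (-3)*(2 - 3) = 502 - (-3)*(-1) = 502 - 1*3 = 502 - 3 = 499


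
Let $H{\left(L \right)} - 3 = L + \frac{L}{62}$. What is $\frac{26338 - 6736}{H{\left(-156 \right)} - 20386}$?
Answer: $- \frac{607662}{636787} \approx -0.95426$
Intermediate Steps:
$H{\left(L \right)} = 3 + \frac{63 L}{62}$ ($H{\left(L \right)} = 3 + \left(L + \frac{L}{62}\right) = 3 + \frac{63 L}{62}$)
$\frac{26338 - 6736}{H{\left(-156 \right)} - 20386} = \frac{26338 - 6736}{\left(3 + \frac{63}{62} \left(-156\right)\right) - 20386} = \frac{19602}{\left(3 - \frac{4914}{31}\right) - 20386} = \frac{19602}{- \frac{4821}{31} - 20386} = \frac{19602}{- \frac{636787}{31}} = 19602 \left(- \frac{31}{636787}\right) = - \frac{607662}{636787}$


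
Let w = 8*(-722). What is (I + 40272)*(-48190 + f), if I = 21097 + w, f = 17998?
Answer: -1678463856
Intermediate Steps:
w = -5776
I = 15321 (I = 21097 - 5776 = 15321)
(I + 40272)*(-48190 + f) = (15321 + 40272)*(-48190 + 17998) = 55593*(-30192) = -1678463856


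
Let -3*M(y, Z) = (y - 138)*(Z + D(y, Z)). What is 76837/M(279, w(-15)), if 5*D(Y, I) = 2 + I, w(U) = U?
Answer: 384185/4136 ≈ 92.888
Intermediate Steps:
D(Y, I) = ⅖ + I/5 (D(Y, I) = (2 + I)/5 = ⅖ + I/5)
M(y, Z) = -(-138 + y)*(⅖ + 6*Z/5)/3 (M(y, Z) = -(y - 138)*(Z + (⅖ + Z/5))/3 = -(-138 + y)*(⅖ + 6*Z/5)/3)
76837/M(279, w(-15)) = 76837/(92/5 - 2/15*279 + (276/5)*(-15) - ⅖*(-15)*279) = 76837/(92/5 - 186/5 - 828 + 1674) = 76837/(4136/5) = 76837*(5/4136) = 384185/4136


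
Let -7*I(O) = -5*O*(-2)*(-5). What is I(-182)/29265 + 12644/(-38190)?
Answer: -13989122/37254345 ≈ -0.37550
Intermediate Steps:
I(O) = 50*O/7 (I(O) = -(-5*O*(-2))*(-5)/7 = -(-(-10)*O)*(-5)/7 = -10*O*(-5)/7 = -(-50)*O/7 = 50*O/7)
I(-182)/29265 + 12644/(-38190) = ((50/7)*(-182))/29265 + 12644/(-38190) = -1300*1/29265 + 12644*(-1/38190) = -260/5853 - 6322/19095 = -13989122/37254345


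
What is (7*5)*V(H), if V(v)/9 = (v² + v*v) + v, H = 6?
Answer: 24570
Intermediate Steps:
V(v) = 9*v + 18*v² (V(v) = 9*((v² + v*v) + v) = 9*((v² + v²) + v) = 9*(2*v² + v) = 9*(v + 2*v²) = 9*v + 18*v²)
(7*5)*V(H) = (7*5)*(9*6*(1 + 2*6)) = 35*(9*6*(1 + 12)) = 35*(9*6*13) = 35*702 = 24570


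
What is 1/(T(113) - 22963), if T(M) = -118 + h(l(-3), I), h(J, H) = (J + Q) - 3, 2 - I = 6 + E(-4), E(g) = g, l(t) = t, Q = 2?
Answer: -1/23085 ≈ -4.3318e-5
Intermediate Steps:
I = 0 (I = 2 - (6 - 4) = 2 - 1*2 = 2 - 2 = 0)
h(J, H) = -1 + J (h(J, H) = (J + 2) - 3 = (2 + J) - 3 = -1 + J)
T(M) = -122 (T(M) = -118 + (-1 - 3) = -118 - 4 = -122)
1/(T(113) - 22963) = 1/(-122 - 22963) = 1/(-23085) = -1/23085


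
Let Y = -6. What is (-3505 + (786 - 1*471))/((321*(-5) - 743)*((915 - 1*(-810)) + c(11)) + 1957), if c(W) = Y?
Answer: 638/806851 ≈ 0.00079073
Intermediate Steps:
c(W) = -6
(-3505 + (786 - 1*471))/((321*(-5) - 743)*((915 - 1*(-810)) + c(11)) + 1957) = (-3505 + (786 - 1*471))/((321*(-5) - 743)*((915 - 1*(-810)) - 6) + 1957) = (-3505 + (786 - 471))/((-1605 - 743)*((915 + 810) - 6) + 1957) = (-3505 + 315)/(-2348*(1725 - 6) + 1957) = -3190/(-2348*1719 + 1957) = -3190/(-4036212 + 1957) = -3190/(-4034255) = -3190*(-1/4034255) = 638/806851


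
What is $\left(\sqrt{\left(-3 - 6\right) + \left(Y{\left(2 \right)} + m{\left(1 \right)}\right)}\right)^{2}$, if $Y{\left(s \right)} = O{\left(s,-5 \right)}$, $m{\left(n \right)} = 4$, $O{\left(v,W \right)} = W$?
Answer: $-10$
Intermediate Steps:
$Y{\left(s \right)} = -5$
$\left(\sqrt{\left(-3 - 6\right) + \left(Y{\left(2 \right)} + m{\left(1 \right)}\right)}\right)^{2} = \left(\sqrt{\left(-3 - 6\right) + \left(-5 + 4\right)}\right)^{2} = \left(\sqrt{\left(-3 - 6\right) - 1}\right)^{2} = \left(\sqrt{-9 - 1}\right)^{2} = \left(\sqrt{-10}\right)^{2} = \left(i \sqrt{10}\right)^{2} = -10$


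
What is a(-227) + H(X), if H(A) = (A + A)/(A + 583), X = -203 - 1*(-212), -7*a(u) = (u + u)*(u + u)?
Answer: -61010273/2072 ≈ -29445.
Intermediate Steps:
a(u) = -4*u**2/7 (a(u) = -(u + u)*(u + u)/7 = -2*u*2*u/7 = -4*u**2/7)
X = 9 (X = -203 + 212 = 9)
H(A) = 2*A/(583 + A) (H(A) = (2*A)/(583 + A) = 2*A/(583 + A))
a(-227) + H(X) = -4/7*(-227)**2 + 2*9/(583 + 9) = -4/7*51529 + 2*9/592 = -206116/7 + 2*9*(1/592) = -206116/7 + 9/296 = -61010273/2072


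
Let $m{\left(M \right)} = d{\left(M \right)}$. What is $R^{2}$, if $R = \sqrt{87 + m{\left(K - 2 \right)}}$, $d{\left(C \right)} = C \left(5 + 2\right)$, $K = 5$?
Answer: $108$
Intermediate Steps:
$d{\left(C \right)} = 7 C$ ($d{\left(C \right)} = C 7 = 7 C$)
$m{\left(M \right)} = 7 M$
$R = 6 \sqrt{3}$ ($R = \sqrt{87 + 7 \left(5 - 2\right)} = \sqrt{87 + 7 \cdot 3} = \sqrt{87 + 21} = \sqrt{108} = 6 \sqrt{3} \approx 10.392$)
$R^{2} = \left(6 \sqrt{3}\right)^{2} = 108$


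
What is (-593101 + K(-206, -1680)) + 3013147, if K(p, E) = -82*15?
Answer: 2418816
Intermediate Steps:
K(p, E) = -1230
(-593101 + K(-206, -1680)) + 3013147 = (-593101 - 1230) + 3013147 = -594331 + 3013147 = 2418816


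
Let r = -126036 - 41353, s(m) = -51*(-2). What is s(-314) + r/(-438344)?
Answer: 44878477/438344 ≈ 102.38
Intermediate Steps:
s(m) = 102
r = -167389
s(-314) + r/(-438344) = 102 - 167389/(-438344) = 102 - 167389*(-1/438344) = 102 + 167389/438344 = 44878477/438344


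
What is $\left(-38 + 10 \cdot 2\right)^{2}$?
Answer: $324$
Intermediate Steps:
$\left(-38 + 10 \cdot 2\right)^{2} = \left(-38 + 20\right)^{2} = \left(-18\right)^{2} = 324$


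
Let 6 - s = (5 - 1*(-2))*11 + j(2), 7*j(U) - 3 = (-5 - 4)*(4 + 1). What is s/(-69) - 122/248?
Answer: 3851/8556 ≈ 0.45009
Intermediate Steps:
j(U) = -6 (j(U) = 3/7 + ((-5 - 4)*(4 + 1))/7 = 3/7 + (-9*5)/7 = 3/7 + (1/7)*(-45) = 3/7 - 45/7 = -6)
s = -65 (s = 6 - ((5 - 1*(-2))*11 - 6) = 6 - ((5 + 2)*11 - 6) = 6 - (7*11 - 6) = 6 - (77 - 6) = 6 - 1*71 = 6 - 71 = -65)
s/(-69) - 122/248 = -65/(-69) - 122/248 = -65*(-1/69) - 122*1/248 = 65/69 - 61/124 = 3851/8556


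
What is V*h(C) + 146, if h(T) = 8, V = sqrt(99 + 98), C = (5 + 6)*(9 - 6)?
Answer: 146 + 8*sqrt(197) ≈ 258.29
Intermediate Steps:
C = 33 (C = 11*3 = 33)
V = sqrt(197) ≈ 14.036
V*h(C) + 146 = sqrt(197)*8 + 146 = 8*sqrt(197) + 146 = 146 + 8*sqrt(197)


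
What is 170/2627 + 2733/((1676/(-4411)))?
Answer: -31668890981/4402852 ≈ -7192.8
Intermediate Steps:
170/2627 + 2733/((1676/(-4411))) = 170*(1/2627) + 2733/((1676*(-1/4411))) = 170/2627 + 2733/(-1676/4411) = 170/2627 + 2733*(-4411/1676) = 170/2627 - 12055263/1676 = -31668890981/4402852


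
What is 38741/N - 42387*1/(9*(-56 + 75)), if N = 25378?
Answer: -356357525/1446546 ≈ -246.35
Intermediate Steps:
38741/N - 42387*1/(9*(-56 + 75)) = 38741/25378 - 42387*1/(9*(-56 + 75)) = 38741*(1/25378) - 42387/(9*19) = 38741/25378 - 42387/171 = 38741/25378 - 42387*1/171 = 38741/25378 - 14129/57 = -356357525/1446546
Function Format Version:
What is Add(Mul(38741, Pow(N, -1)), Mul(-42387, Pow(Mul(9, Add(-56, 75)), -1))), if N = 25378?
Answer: Rational(-356357525, 1446546) ≈ -246.35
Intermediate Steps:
Add(Mul(38741, Pow(N, -1)), Mul(-42387, Pow(Mul(9, Add(-56, 75)), -1))) = Add(Mul(38741, Pow(25378, -1)), Mul(-42387, Pow(Mul(9, Add(-56, 75)), -1))) = Add(Mul(38741, Rational(1, 25378)), Mul(-42387, Pow(Mul(9, 19), -1))) = Add(Rational(38741, 25378), Mul(-42387, Pow(171, -1))) = Add(Rational(38741, 25378), Mul(-42387, Rational(1, 171))) = Add(Rational(38741, 25378), Rational(-14129, 57)) = Rational(-356357525, 1446546)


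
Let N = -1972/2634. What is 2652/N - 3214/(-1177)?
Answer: -120815296/34133 ≈ -3539.5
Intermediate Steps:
N = -986/1317 (N = -1972*1/2634 = -986/1317 ≈ -0.74867)
2652/N - 3214/(-1177) = 2652/(-986/1317) - 3214/(-1177) = 2652*(-1317/986) - 3214*(-1/1177) = -102726/29 + 3214/1177 = -120815296/34133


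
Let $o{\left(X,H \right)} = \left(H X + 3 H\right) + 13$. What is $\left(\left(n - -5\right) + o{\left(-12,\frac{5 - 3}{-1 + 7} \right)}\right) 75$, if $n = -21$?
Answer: $-450$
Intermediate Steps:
$o{\left(X,H \right)} = 13 + 3 H + H X$ ($o{\left(X,H \right)} = \left(3 H + H X\right) + 13 = 13 + 3 H + H X$)
$\left(\left(n - -5\right) + o{\left(-12,\frac{5 - 3}{-1 + 7} \right)}\right) 75 = \left(\left(-21 - -5\right) + \left(13 + 3 \frac{5 - 3}{-1 + 7} + \frac{5 - 3}{-1 + 7} \left(-12\right)\right)\right) 75 = \left(\left(-21 + 5\right) + \left(13 + 3 \cdot \frac{2}{6} + \frac{2}{6} \left(-12\right)\right)\right) 75 = \left(-16 + \left(13 + 3 \cdot 2 \cdot \frac{1}{6} + 2 \cdot \frac{1}{6} \left(-12\right)\right)\right) 75 = \left(-16 + \left(13 + 3 \cdot \frac{1}{3} + \frac{1}{3} \left(-12\right)\right)\right) 75 = \left(-16 + \left(13 + 1 - 4\right)\right) 75 = \left(-16 + 10\right) 75 = \left(-6\right) 75 = -450$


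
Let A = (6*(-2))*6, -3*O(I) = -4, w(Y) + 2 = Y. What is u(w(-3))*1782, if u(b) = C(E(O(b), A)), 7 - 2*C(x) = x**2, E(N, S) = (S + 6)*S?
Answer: -20120113827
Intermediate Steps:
w(Y) = -2 + Y
O(I) = 4/3 (O(I) = -1/3*(-4) = 4/3)
A = -72 (A = -12*6 = -72)
E(N, S) = S*(6 + S) (E(N, S) = (6 + S)*S = S*(6 + S))
C(x) = 7/2 - x**2/2
u(b) = -22581497/2 (u(b) = 7/2 - 5184*(6 - 72)**2/2 = 7/2 - (-72*(-66))**2/2 = 7/2 - 1/2*4752**2 = 7/2 - 1/2*22581504 = 7/2 - 11290752 = -22581497/2)
u(w(-3))*1782 = -22581497/2*1782 = -20120113827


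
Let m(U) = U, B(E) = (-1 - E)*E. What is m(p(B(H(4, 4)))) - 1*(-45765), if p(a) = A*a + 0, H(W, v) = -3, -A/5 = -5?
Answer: 45615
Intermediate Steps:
A = 25 (A = -5*(-5) = 25)
B(E) = E*(-1 - E)
p(a) = 25*a (p(a) = 25*a + 0 = 25*a)
m(p(B(H(4, 4)))) - 1*(-45765) = 25*(-1*(-3)*(1 - 3)) - 1*(-45765) = 25*(-1*(-3)*(-2)) + 45765 = 25*(-6) + 45765 = -150 + 45765 = 45615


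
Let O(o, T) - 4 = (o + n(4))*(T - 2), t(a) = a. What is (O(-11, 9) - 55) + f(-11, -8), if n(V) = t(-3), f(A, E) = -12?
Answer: -161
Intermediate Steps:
n(V) = -3
O(o, T) = 4 + (-3 + o)*(-2 + T) (O(o, T) = 4 + (o - 3)*(T - 2) = 4 + (-3 + o)*(-2 + T))
(O(-11, 9) - 55) + f(-11, -8) = ((10 - 3*9 - 2*(-11) + 9*(-11)) - 55) - 12 = ((10 - 27 + 22 - 99) - 55) - 12 = (-94 - 55) - 12 = -149 - 12 = -161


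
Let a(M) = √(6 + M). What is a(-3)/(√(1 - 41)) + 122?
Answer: 122 - I*√30/20 ≈ 122.0 - 0.27386*I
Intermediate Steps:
a(-3)/(√(1 - 41)) + 122 = √(6 - 3)/(√(1 - 41)) + 122 = √3/(√(-40)) + 122 = √3/((2*I*√10)) + 122 = (-I*√10/20)*√3 + 122 = -I*√30/20 + 122 = 122 - I*√30/20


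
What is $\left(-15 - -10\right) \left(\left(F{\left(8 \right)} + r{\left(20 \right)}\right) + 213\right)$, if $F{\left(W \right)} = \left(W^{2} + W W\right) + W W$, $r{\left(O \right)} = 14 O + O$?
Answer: $-3525$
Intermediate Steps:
$r{\left(O \right)} = 15 O$
$F{\left(W \right)} = 3 W^{2}$ ($F{\left(W \right)} = \left(W^{2} + W^{2}\right) + W^{2} = 2 W^{2} + W^{2} = 3 W^{2}$)
$\left(-15 - -10\right) \left(\left(F{\left(8 \right)} + r{\left(20 \right)}\right) + 213\right) = \left(-15 - -10\right) \left(\left(3 \cdot 8^{2} + 15 \cdot 20\right) + 213\right) = \left(-15 + 10\right) \left(\left(3 \cdot 64 + 300\right) + 213\right) = - 5 \left(\left(192 + 300\right) + 213\right) = - 5 \left(492 + 213\right) = \left(-5\right) 705 = -3525$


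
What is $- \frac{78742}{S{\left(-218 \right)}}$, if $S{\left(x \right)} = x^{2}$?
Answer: $- \frac{39371}{23762} \approx -1.6569$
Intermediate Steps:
$- \frac{78742}{S{\left(-218 \right)}} = - \frac{78742}{\left(-218\right)^{2}} = - \frac{78742}{47524} = \left(-78742\right) \frac{1}{47524} = - \frac{39371}{23762}$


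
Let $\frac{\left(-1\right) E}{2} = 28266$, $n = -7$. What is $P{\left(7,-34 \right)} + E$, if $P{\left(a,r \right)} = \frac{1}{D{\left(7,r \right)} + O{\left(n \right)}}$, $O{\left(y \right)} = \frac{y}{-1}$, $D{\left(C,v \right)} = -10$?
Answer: $- \frac{169597}{3} \approx -56532.0$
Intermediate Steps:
$O{\left(y \right)} = - y$ ($O{\left(y \right)} = y \left(-1\right) = - y$)
$E = -56532$ ($E = \left(-2\right) 28266 = -56532$)
$P{\left(a,r \right)} = - \frac{1}{3}$ ($P{\left(a,r \right)} = \frac{1}{-10 - -7} = \frac{1}{-10 + 7} = \frac{1}{-3} = - \frac{1}{3}$)
$P{\left(7,-34 \right)} + E = - \frac{1}{3} - 56532 = - \frac{169597}{3}$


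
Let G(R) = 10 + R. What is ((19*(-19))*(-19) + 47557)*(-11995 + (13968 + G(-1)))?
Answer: 107852512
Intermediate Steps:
((19*(-19))*(-19) + 47557)*(-11995 + (13968 + G(-1))) = ((19*(-19))*(-19) + 47557)*(-11995 + (13968 + (10 - 1))) = (-361*(-19) + 47557)*(-11995 + (13968 + 9)) = (6859 + 47557)*(-11995 + 13977) = 54416*1982 = 107852512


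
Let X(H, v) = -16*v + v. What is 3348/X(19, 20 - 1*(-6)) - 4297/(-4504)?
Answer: -2233927/292760 ≈ -7.6306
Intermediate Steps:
X(H, v) = -15*v
3348/X(19, 20 - 1*(-6)) - 4297/(-4504) = 3348/((-15*(20 - 1*(-6)))) - 4297/(-4504) = 3348/((-15*(20 + 6))) - 4297*(-1/4504) = 3348/((-15*26)) + 4297/4504 = 3348/(-390) + 4297/4504 = 3348*(-1/390) + 4297/4504 = -558/65 + 4297/4504 = -2233927/292760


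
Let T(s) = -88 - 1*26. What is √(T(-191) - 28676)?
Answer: I*√28790 ≈ 169.68*I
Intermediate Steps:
T(s) = -114 (T(s) = -88 - 26 = -114)
√(T(-191) - 28676) = √(-114 - 28676) = √(-28790) = I*√28790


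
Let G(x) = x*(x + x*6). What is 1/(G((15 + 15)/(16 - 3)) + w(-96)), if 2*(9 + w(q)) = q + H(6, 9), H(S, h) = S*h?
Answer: 169/1230 ≈ 0.13740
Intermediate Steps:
G(x) = 7*x² (G(x) = x*(x + 6*x) = x*(7*x) = 7*x²)
w(q) = 18 + q/2 (w(q) = -9 + (q + 6*9)/2 = -9 + (q + 54)/2 = -9 + (54 + q)/2 = -9 + (27 + q/2) = 18 + q/2)
1/(G((15 + 15)/(16 - 3)) + w(-96)) = 1/(7*((15 + 15)/(16 - 3))² + (18 + (½)*(-96))) = 1/(7*(30/13)² + (18 - 48)) = 1/(7*(30*(1/13))² - 30) = 1/(7*(30/13)² - 30) = 1/(7*(900/169) - 30) = 1/(6300/169 - 30) = 1/(1230/169) = 169/1230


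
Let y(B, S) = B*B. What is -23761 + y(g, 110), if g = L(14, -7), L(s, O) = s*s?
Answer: 14655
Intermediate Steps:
L(s, O) = s**2
g = 196 (g = 14**2 = 196)
y(B, S) = B**2
-23761 + y(g, 110) = -23761 + 196**2 = -23761 + 38416 = 14655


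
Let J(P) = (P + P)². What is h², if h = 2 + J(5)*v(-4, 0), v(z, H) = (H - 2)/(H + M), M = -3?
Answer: 42436/9 ≈ 4715.1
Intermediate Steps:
v(z, H) = (-2 + H)/(-3 + H) (v(z, H) = (H - 2)/(H - 3) = (-2 + H)/(-3 + H))
J(P) = 4*P² (J(P) = (2*P)² = 4*P²)
h = 206/3 (h = 2 + (4*5²)*((-2 + 0)/(-3 + 0)) = 2 + (4*25)*(-2/(-3)) = 2 + 100*(-⅓*(-2)) = 2 + 100*(⅔) = 2 + 200/3 = 206/3 ≈ 68.667)
h² = (206/3)² = 42436/9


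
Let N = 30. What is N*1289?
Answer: 38670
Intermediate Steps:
N*1289 = 30*1289 = 38670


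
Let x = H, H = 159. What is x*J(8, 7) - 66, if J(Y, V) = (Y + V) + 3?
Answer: 2796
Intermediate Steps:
J(Y, V) = 3 + V + Y (J(Y, V) = (V + Y) + 3 = 3 + V + Y)
x = 159
x*J(8, 7) - 66 = 159*(3 + 7 + 8) - 66 = 159*18 - 66 = 2862 - 66 = 2796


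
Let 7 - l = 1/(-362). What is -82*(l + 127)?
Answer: -1988869/181 ≈ -10988.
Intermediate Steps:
l = 2535/362 (l = 7 - 1/(-362) = 7 - 1*(-1/362) = 7 + 1/362 = 2535/362 ≈ 7.0028)
-82*(l + 127) = -82*(2535/362 + 127) = -82*48509/362 = -1988869/181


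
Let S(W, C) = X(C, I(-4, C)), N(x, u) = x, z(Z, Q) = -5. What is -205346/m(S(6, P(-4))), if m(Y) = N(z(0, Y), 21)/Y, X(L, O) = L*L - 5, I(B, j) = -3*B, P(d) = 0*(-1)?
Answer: -205346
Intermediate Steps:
P(d) = 0
X(L, O) = -5 + L² (X(L, O) = L² - 5 = -5 + L²)
S(W, C) = -5 + C²
m(Y) = -5/Y
-205346/m(S(6, P(-4))) = -205346/((-5/(-5 + 0²))) = -205346/((-5/(-5 + 0))) = -205346/((-5/(-5))) = -205346/((-5*(-⅕))) = -205346/1 = -205346*1 = -205346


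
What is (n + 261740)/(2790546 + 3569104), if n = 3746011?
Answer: 364341/578150 ≈ 0.63018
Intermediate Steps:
(n + 261740)/(2790546 + 3569104) = (3746011 + 261740)/(2790546 + 3569104) = 4007751/6359650 = 4007751*(1/6359650) = 364341/578150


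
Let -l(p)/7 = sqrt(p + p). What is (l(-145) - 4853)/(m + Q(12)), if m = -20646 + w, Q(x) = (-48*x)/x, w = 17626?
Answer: 4853/3068 + 7*I*sqrt(290)/3068 ≈ 1.5818 + 0.038855*I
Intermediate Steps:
l(p) = -7*sqrt(2)*sqrt(p) (l(p) = -7*sqrt(p + p) = -7*sqrt(2)*sqrt(p))
Q(x) = -48
m = -3020 (m = -20646 + 17626 = -3020)
(l(-145) - 4853)/(m + Q(12)) = (-7*sqrt(2)*sqrt(-145) - 4853)/(-3020 - 48) = (-7*sqrt(2)*I*sqrt(145) - 4853)/(-3068) = (-7*I*sqrt(290) - 4853)*(-1/3068) = (-4853 - 7*I*sqrt(290))*(-1/3068) = 4853/3068 + 7*I*sqrt(290)/3068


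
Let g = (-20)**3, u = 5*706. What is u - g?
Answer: 11530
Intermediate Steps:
u = 3530
g = -8000
u - g = 3530 - 1*(-8000) = 3530 + 8000 = 11530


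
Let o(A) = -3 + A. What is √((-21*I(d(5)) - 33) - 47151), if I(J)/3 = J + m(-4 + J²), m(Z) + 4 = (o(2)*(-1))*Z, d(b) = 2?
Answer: I*√47058 ≈ 216.93*I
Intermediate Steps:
m(Z) = -4 + Z (m(Z) = -4 + ((-3 + 2)*(-1))*Z = -4 + (-1*(-1))*Z = -4 + 1*Z = -4 + Z)
I(J) = -24 + 3*J + 3*J² (I(J) = 3*(J + (-4 + (-4 + J²))) = 3*(J + (-8 + J²)) = 3*(-8 + J + J²) = -24 + 3*J + 3*J²)
√((-21*I(d(5)) - 33) - 47151) = √((-21*(-24 + 3*2 + 3*2²) - 33) - 47151) = √((-21*(-24 + 6 + 3*4) - 33) - 47151) = √((-21*(-24 + 6 + 12) - 33) - 47151) = √((-21*(-6) - 33) - 47151) = √((126 - 33) - 47151) = √(93 - 47151) = √(-47058) = I*√47058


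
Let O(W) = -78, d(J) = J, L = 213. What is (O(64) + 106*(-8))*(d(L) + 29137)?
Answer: -27178100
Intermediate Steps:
(O(64) + 106*(-8))*(d(L) + 29137) = (-78 + 106*(-8))*(213 + 29137) = (-78 - 848)*29350 = -926*29350 = -27178100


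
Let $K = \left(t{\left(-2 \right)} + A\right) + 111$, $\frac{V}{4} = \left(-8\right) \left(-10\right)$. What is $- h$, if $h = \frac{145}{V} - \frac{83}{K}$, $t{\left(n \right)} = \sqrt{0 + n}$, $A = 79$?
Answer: $\frac{- 29 \sqrt{2} + 198 i}{64 \left(\sqrt{2} - 190 i\right)} \approx -0.016307 - 0.0032513 i$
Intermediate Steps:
$t{\left(n \right)} = \sqrt{n}$
$V = 320$ ($V = 4 \left(\left(-8\right) \left(-10\right)\right) = 4 \cdot 80 = 320$)
$K = 190 + i \sqrt{2}$ ($K = \left(\sqrt{-2} + 79\right) + 111 = \left(i \sqrt{2} + 79\right) + 111 = \left(79 + i \sqrt{2}\right) + 111 = 190 + i \sqrt{2} \approx 190.0 + 1.4142 i$)
$h = \frac{29}{64} - \frac{83}{190 + i \sqrt{2}}$ ($h = \frac{145}{320} - \frac{83}{190 + i \sqrt{2}} = 145 \cdot \frac{1}{320} - \frac{83}{190 + i \sqrt{2}} = \frac{29}{64} - \frac{83}{190 + i \sqrt{2}} \approx 0.016307 + 0.0032513 i$)
$- h = - (\frac{18839}{1155264} + \frac{83 i \sqrt{2}}{36102}) = - \frac{18839}{1155264} - \frac{83 i \sqrt{2}}{36102}$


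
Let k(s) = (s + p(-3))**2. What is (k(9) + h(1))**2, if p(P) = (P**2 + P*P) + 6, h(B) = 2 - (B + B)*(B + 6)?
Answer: 1159929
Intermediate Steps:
h(B) = 2 - 2*B*(6 + B)
p(P) = 6 + 2*P**2 (p(P) = (P**2 + P**2) + 6 = 2*P**2 + 6 = 6 + 2*P**2)
k(s) = (24 + s)**2 (k(s) = (s + (6 + 2*(-3)**2))**2 = (s + (6 + 2*9))**2 = (s + (6 + 18))**2 = (s + 24)**2 = (24 + s)**2)
(k(9) + h(1))**2 = ((24 + 9)**2 + (2 - 12*1 - 2*1**2))**2 = (33**2 + (2 - 12 - 2*1))**2 = (1089 + (2 - 12 - 2))**2 = (1089 - 12)**2 = 1077**2 = 1159929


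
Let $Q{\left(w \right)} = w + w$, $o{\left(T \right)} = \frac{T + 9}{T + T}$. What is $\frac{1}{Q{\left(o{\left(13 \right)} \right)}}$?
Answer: $\frac{13}{22} \approx 0.59091$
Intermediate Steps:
$o{\left(T \right)} = \frac{9 + T}{2 T}$
$Q{\left(w \right)} = 2 w$
$\frac{1}{Q{\left(o{\left(13 \right)} \right)}} = \frac{1}{2 \frac{9 + 13}{2 \cdot 13}} = \frac{1}{2 \cdot \frac{1}{2} \cdot \frac{1}{13} \cdot 22} = \frac{1}{2 \cdot \frac{11}{13}} = \frac{1}{\frac{22}{13}} = \frac{13}{22}$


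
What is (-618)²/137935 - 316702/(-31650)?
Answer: 5577218497/436564275 ≈ 12.775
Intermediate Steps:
(-618)²/137935 - 316702/(-31650) = 381924*(1/137935) - 316702*(-1/31650) = 381924/137935 + 158351/15825 = 5577218497/436564275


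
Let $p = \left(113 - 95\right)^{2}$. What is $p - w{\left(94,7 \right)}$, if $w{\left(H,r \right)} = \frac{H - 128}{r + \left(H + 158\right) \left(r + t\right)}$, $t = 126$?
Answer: $\frac{10861486}{33523} \approx 324.0$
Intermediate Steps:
$w{\left(H,r \right)} = \frac{-128 + H}{r + \left(126 + r\right) \left(158 + H\right)}$ ($w{\left(H,r \right)} = \frac{H - 128}{r + \left(H + 158\right) \left(r + 126\right)} = \frac{-128 + H}{r + \left(158 + H\right) \left(126 + r\right)} = \frac{-128 + H}{r + \left(126 + r\right) \left(158 + H\right)}$)
$p = 324$ ($p = 18^{2} = 324$)
$p - w{\left(94,7 \right)} = 324 - \frac{-128 + 94}{19908 + 126 \cdot 94 + 159 \cdot 7 + 94 \cdot 7} = 324 - \frac{1}{19908 + 11844 + 1113 + 658} \left(-34\right) = 324 - \frac{1}{33523} \left(-34\right) = 324 - - \frac{34}{33523} = 324 + \frac{34}{33523} = \frac{10861486}{33523}$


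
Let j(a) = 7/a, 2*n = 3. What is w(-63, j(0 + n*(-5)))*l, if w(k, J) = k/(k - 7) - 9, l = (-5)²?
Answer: -405/2 ≈ -202.50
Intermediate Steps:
n = 3/2 (n = (½)*3 = 3/2 ≈ 1.5000)
l = 25
w(k, J) = -9 + k/(-7 + k) (w(k, J) = k/(-7 + k) - 9 = -9 + k/(-7 + k))
w(-63, j(0 + n*(-5)))*l = ((63 - 8*(-63))/(-7 - 63))*25 = ((63 + 504)/(-70))*25 = -1/70*567*25 = -81/10*25 = -405/2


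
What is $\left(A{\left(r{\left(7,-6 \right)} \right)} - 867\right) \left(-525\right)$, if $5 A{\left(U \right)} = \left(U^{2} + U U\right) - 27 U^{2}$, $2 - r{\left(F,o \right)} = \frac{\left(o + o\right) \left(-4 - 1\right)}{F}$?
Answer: $\frac{3979725}{7} \approx 5.6853 \cdot 10^{5}$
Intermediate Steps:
$r{\left(F,o \right)} = 2 + \frac{10 o}{F}$ ($r{\left(F,o \right)} = 2 - \frac{\left(o + o\right) \left(-4 - 1\right)}{F} = 2 - \frac{2 o \left(-5\right)}{F} = 2 - \frac{\left(-10\right) o}{F} = 2 - - \frac{10 o}{F} = 2 + \frac{10 o}{F}$)
$A{\left(U \right)} = - 5 U^{2}$ ($A{\left(U \right)} = \frac{\left(U^{2} + U U\right) - 27 U^{2}}{5} = \frac{\left(U^{2} + U^{2}\right) - 27 U^{2}}{5} = \frac{2 U^{2} - 27 U^{2}}{5} = \frac{\left(-25\right) U^{2}}{5} = - 5 U^{2}$)
$\left(A{\left(r{\left(7,-6 \right)} \right)} - 867\right) \left(-525\right) = \left(- 5 \left(2 + 10 \left(-6\right) \frac{1}{7}\right)^{2} - 867\right) \left(-525\right) = \left(- 5 \left(2 - \frac{60}{7}\right)^{2} - 867\right) \left(-525\right) = \left(- 5 \left(- \frac{46}{7}\right)^{2} - 867\right) \left(-525\right) = \left(\left(-5\right) \frac{2116}{49} - 867\right) \left(-525\right) = \left(- \frac{10580}{49} - 867\right) \left(-525\right) = \left(- \frac{53063}{49}\right) \left(-525\right) = \frac{3979725}{7}$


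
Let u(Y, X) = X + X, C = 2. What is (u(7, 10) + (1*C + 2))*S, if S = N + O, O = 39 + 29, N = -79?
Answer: -264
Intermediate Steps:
u(Y, X) = 2*X
O = 68
S = -11 (S = -79 + 68 = -11)
(u(7, 10) + (1*C + 2))*S = (2*10 + (1*2 + 2))*(-11) = (20 + (2 + 2))*(-11) = (20 + 4)*(-11) = 24*(-11) = -264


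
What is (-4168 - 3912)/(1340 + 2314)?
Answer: -4040/1827 ≈ -2.2113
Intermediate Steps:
(-4168 - 3912)/(1340 + 2314) = -8080/3654 = -8080*1/3654 = -4040/1827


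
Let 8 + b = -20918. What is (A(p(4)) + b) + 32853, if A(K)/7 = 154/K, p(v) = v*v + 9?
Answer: 299253/25 ≈ 11970.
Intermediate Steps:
b = -20926 (b = -8 - 20918 = -20926)
p(v) = 9 + v² (p(v) = v² + 9 = 9 + v²)
A(K) = 1078/K (A(K) = 7*(154/K) = 1078/K)
(A(p(4)) + b) + 32853 = (1078/(9 + 4²) - 20926) + 32853 = (1078/(9 + 16) - 20926) + 32853 = (1078/25 - 20926) + 32853 = -522072/25 + 32853 = 299253/25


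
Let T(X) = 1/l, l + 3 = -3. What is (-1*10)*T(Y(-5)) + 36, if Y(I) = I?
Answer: 113/3 ≈ 37.667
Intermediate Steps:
l = -6 (l = -3 - 3 = -6)
T(X) = -⅙ (T(X) = 1/(-6) = -⅙)
(-1*10)*T(Y(-5)) + 36 = -1*10*(-⅙) + 36 = -10*(-⅙) + 36 = 5/3 + 36 = 113/3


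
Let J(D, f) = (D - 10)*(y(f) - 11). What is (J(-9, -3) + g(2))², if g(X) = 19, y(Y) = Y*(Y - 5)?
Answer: 51984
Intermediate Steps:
y(Y) = Y*(-5 + Y)
J(D, f) = (-11 + f*(-5 + f))*(-10 + D) (J(D, f) = (D - 10)*(f*(-5 + f) - 11) = (-10 + D)*(-11 + f*(-5 + f)) = (-11 + f*(-5 + f))*(-10 + D))
(J(-9, -3) + g(2))² = ((110 - 11*(-9) - 10*(-3)*(-5 - 3) - 9*(-3)*(-5 - 3)) + 19)² = ((110 + 99 - 10*(-3)*(-8) - 9*(-3)*(-8)) + 19)² = ((110 + 99 - 240 - 216) + 19)² = (-247 + 19)² = (-228)² = 51984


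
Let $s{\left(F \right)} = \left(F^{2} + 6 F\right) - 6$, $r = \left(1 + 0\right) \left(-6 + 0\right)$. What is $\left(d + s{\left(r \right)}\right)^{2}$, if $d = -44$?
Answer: $2500$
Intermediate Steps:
$r = -6$ ($r = 1 \left(-6\right) = -6$)
$s{\left(F \right)} = -6 + F^{2} + 6 F$ ($s{\left(F \right)} = \left(F^{2} + 6 F\right) - 6 = -6 + F^{2} + 6 F$)
$\left(d + s{\left(r \right)}\right)^{2} = \left(-44 + \left(-6 + \left(-6\right)^{2} + 6 \left(-6\right)\right)\right)^{2} = \left(-44 - 6\right)^{2} = \left(-50\right)^{2} = 2500$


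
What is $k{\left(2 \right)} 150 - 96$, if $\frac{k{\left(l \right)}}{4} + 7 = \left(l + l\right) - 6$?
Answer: $-5496$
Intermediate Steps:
$k{\left(l \right)} = -52 + 8 l$ ($k{\left(l \right)} = -28 + 4 \left(\left(l + l\right) - 6\right) = -28 + 4 \left(2 l - 6\right) = -28 + 4 \left(-6 + 2 l\right) = -28 + \left(-24 + 8 l\right) = -52 + 8 l$)
$k{\left(2 \right)} 150 - 96 = \left(-52 + 8 \cdot 2\right) 150 - 96 = \left(-52 + 16\right) 150 - 96 = \left(-36\right) 150 - 96 = -5400 - 96 = -5496$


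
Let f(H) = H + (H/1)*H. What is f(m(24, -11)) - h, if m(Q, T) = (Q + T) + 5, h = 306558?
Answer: -306216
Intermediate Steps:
m(Q, T) = 5 + Q + T
f(H) = H + H**2 (f(H) = H + (H*1)*H = H + H*H = H + H**2)
f(m(24, -11)) - h = (5 + 24 - 11)*(1 + (5 + 24 - 11)) - 1*306558 = 18*(1 + 18) - 306558 = 18*19 - 306558 = 342 - 306558 = -306216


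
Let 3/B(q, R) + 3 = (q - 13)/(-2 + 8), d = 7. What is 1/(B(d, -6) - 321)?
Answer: -4/1287 ≈ -0.0031080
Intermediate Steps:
B(q, R) = 3/(-31/6 + q/6) (B(q, R) = 3/(-3 + (q - 13)/(-2 + 8)) = 3/(-3 + (-13 + q)/6) = 3/(-3 + (-13 + q)*(1/6)) = 3/(-3 + (-13/6 + q/6)) = 3/(-31/6 + q/6))
1/(B(d, -6) - 321) = 1/(18/(-31 + 7) - 321) = 1/(18/(-24) - 321) = 1/(18*(-1/24) - 321) = 1/(-3/4 - 321) = 1/(-1287/4) = -4/1287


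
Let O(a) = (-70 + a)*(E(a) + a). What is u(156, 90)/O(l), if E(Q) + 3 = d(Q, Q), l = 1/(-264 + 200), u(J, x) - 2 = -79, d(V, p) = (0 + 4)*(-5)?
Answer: -315392/6600513 ≈ -0.047783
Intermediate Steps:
d(V, p) = -20 (d(V, p) = 4*(-5) = -20)
u(J, x) = -77 (u(J, x) = 2 - 79 = -77)
l = -1/64 (l = 1/(-64) = -1/64 ≈ -0.015625)
E(Q) = -23 (E(Q) = -3 - 20 = -23)
O(a) = (-70 + a)*(-23 + a)
u(156, 90)/O(l) = -77/(1610 + (-1/64)² - 93*(-1/64)) = -77/(1610 + 1/4096 + 93/64) = -77/6600513/4096 = -77*4096/6600513 = -315392/6600513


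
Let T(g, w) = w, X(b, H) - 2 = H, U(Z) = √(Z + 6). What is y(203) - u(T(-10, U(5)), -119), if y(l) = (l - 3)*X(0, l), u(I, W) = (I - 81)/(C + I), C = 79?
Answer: 25543641/623 - 16*√11/623 ≈ 41001.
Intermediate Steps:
U(Z) = √(6 + Z)
X(b, H) = 2 + H
u(I, W) = (-81 + I)/(79 + I) (u(I, W) = (I - 81)/(79 + I) = (-81 + I)/(79 + I))
y(l) = (-3 + l)*(2 + l) (y(l) = (l - 3)*(2 + l) = (-3 + l)*(2 + l))
y(203) - u(T(-10, U(5)), -119) = (-3 + 203)*(2 + 203) - (-81 + √(6 + 5))/(79 + √(6 + 5)) = 200*205 - (-81 + √11)/(79 + √11) = 41000 - (-81 + √11)/(79 + √11)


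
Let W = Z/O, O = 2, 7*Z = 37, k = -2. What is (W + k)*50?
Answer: 225/7 ≈ 32.143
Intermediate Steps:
Z = 37/7 (Z = (⅐)*37 = 37/7 ≈ 5.2857)
W = 37/14 (W = (37/7)/2 = (37/7)*(½) = 37/14 ≈ 2.6429)
(W + k)*50 = (37/14 - 2)*50 = (9/14)*50 = 225/7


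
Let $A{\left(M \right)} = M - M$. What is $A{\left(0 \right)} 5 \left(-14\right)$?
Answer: $0$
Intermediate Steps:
$A{\left(M \right)} = 0$
$A{\left(0 \right)} 5 \left(-14\right) = 0 \cdot 5 \left(-14\right) = 0 \left(-14\right) = 0$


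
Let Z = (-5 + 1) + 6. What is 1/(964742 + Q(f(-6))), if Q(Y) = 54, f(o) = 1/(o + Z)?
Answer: 1/964796 ≈ 1.0365e-6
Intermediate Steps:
Z = 2 (Z = -4 + 6 = 2)
f(o) = 1/(2 + o) (f(o) = 1/(o + 2) = 1/(2 + o))
1/(964742 + Q(f(-6))) = 1/(964742 + 54) = 1/964796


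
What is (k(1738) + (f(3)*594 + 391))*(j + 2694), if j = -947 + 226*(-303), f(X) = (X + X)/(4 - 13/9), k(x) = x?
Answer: -5408080433/23 ≈ -2.3513e+8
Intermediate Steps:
f(X) = 18*X/23 (f(X) = (2*X)/(4 - 13*⅑) = (2*X)/(4 - 13/9) = (2*X)/(23/9) = (2*X)*(9/23) = 18*X/23)
j = -69425 (j = -947 - 68478 = -69425)
(k(1738) + (f(3)*594 + 391))*(j + 2694) = (1738 + (((18/23)*3)*594 + 391))*(-69425 + 2694) = (1738 + ((54/23)*594 + 391))*(-66731) = (1738 + (32076/23 + 391))*(-66731) = (1738 + 41069/23)*(-66731) = (81043/23)*(-66731) = -5408080433/23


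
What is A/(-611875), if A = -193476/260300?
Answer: 48369/39817765625 ≈ 1.2148e-6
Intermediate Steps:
A = -48369/65075 (A = -193476*1/260300 = -48369/65075 ≈ -0.74328)
A/(-611875) = -48369/65075/(-611875) = -48369/65075*(-1/611875) = 48369/39817765625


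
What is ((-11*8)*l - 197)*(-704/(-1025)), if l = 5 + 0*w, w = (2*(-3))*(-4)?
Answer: -448448/1025 ≈ -437.51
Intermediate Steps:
w = 24 (w = -6*(-4) = 24)
l = 5 (l = 5 + 0*24 = 5 + 0 = 5)
((-11*8)*l - 197)*(-704/(-1025)) = (-11*8*5 - 197)*(-704/(-1025)) = (-88*5 - 197)*(-704*(-1/1025)) = (-440 - 197)*(704/1025) = -637*704/1025 = -448448/1025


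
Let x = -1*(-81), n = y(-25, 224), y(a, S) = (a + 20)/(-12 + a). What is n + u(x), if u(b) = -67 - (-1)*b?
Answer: 523/37 ≈ 14.135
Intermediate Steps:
y(a, S) = (20 + a)/(-12 + a)
n = 5/37 (n = (20 - 25)/(-12 - 25) = -5/(-37) = -1/37*(-5) = 5/37 ≈ 0.13514)
x = 81
u(b) = -67 + b
n + u(x) = 5/37 + (-67 + 81) = 5/37 + 14 = 523/37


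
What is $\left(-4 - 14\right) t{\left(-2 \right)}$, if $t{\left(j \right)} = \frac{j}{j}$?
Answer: $-18$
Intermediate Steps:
$t{\left(j \right)} = 1$
$\left(-4 - 14\right) t{\left(-2 \right)} = \left(-4 - 14\right) 1 = \left(-18\right) 1 = -18$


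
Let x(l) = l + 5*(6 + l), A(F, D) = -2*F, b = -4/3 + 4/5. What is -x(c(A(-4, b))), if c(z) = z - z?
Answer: -30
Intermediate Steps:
b = -8/15 (b = -4*1/3 + 4*(1/5) = -4/3 + 4/5 = -8/15 ≈ -0.53333)
c(z) = 0
x(l) = 30 + 6*l (x(l) = l + (30 + 5*l) = 30 + 6*l)
-x(c(A(-4, b))) = -(30 + 6*0) = -(30 + 0) = -1*30 = -30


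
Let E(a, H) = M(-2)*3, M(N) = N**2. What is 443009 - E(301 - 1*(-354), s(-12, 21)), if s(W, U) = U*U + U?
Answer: 442997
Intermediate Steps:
s(W, U) = U + U**2 (s(W, U) = U**2 + U = U + U**2)
E(a, H) = 12 (E(a, H) = (-2)**2*3 = 4*3 = 12)
443009 - E(301 - 1*(-354), s(-12, 21)) = 443009 - 1*12 = 443009 - 12 = 442997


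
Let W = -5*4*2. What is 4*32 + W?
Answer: 88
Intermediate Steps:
W = -40 (W = -5*4*2 = -20*2 = -40)
4*32 + W = 4*32 - 40 = 128 - 40 = 88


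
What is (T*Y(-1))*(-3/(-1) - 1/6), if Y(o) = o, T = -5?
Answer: 85/6 ≈ 14.167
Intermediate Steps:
(T*Y(-1))*(-3/(-1) - 1/6) = (-5*(-1))*(-3/(-1) - 1/6) = 5*(-3*(-1) - 1*⅙) = 5*(3 - ⅙) = 5*(17/6) = 85/6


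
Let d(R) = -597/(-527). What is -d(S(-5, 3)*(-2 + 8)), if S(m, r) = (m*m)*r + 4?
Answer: -597/527 ≈ -1.1328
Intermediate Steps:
S(m, r) = 4 + r*m² (S(m, r) = m²*r + 4 = r*m² + 4 = 4 + r*m²)
d(R) = 597/527 (d(R) = -597*(-1/527) = 597/527)
-d(S(-5, 3)*(-2 + 8)) = -1*597/527 = -597/527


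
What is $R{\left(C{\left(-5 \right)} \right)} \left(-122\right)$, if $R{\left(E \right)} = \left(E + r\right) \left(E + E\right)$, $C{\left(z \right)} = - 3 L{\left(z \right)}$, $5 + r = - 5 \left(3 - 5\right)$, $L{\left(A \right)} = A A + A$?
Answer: $-805200$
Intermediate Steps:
$L{\left(A \right)} = A + A^{2}$ ($L{\left(A \right)} = A^{2} + A = A + A^{2}$)
$r = 5$ ($r = -5 - 5 \left(3 - 5\right) = -5 - -10 = -5 + 10 = 5$)
$C{\left(z \right)} = - 3 z \left(1 + z\right)$
$R{\left(E \right)} = 2 E \left(5 + E\right)$ ($R{\left(E \right)} = \left(E + 5\right) \left(E + E\right) = \left(5 + E\right) 2 E = 2 E \left(5 + E\right)$)
$R{\left(C{\left(-5 \right)} \right)} \left(-122\right) = 2 \left(\left(-3\right) \left(-5\right) \left(1 - 5\right)\right) \left(5 - - 15 \left(1 - 5\right)\right) \left(-122\right) = 2 \left(\left(-3\right) \left(-5\right) \left(-4\right)\right) \left(5 - \left(-15\right) \left(-4\right)\right) \left(-122\right) = 2 \left(-60\right) \left(5 - 60\right) \left(-122\right) = 2 \left(-60\right) \left(-55\right) \left(-122\right) = 6600 \left(-122\right) = -805200$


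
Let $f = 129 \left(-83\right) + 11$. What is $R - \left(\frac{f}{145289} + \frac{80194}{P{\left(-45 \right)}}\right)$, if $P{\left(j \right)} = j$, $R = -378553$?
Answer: $- \frac{2463329619379}{6538005} \approx -3.7677 \cdot 10^{5}$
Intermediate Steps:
$f = -10696$ ($f = -10707 + 11 = -10696$)
$R - \left(\frac{f}{145289} + \frac{80194}{P{\left(-45 \right)}}\right) = -378553 - \left(- \frac{10696}{145289} + \frac{80194}{-45}\right) = -378553 - \left(\left(-10696\right) \frac{1}{145289} + 80194 \left(- \frac{1}{45}\right)\right) = -378553 - \left(- \frac{10696}{145289} - \frac{80194}{45}\right) = -378553 - - \frac{11651787386}{6538005} = -378553 + \frac{11651787386}{6538005} = - \frac{2463329619379}{6538005}$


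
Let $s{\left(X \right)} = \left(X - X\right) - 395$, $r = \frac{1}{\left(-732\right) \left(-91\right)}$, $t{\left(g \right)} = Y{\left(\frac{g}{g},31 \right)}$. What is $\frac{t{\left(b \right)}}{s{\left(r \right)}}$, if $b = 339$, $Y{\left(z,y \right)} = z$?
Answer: $- \frac{1}{395} \approx -0.0025316$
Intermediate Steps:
$t{\left(g \right)} = 1$ ($t{\left(g \right)} = \frac{g}{g} = 1$)
$r = \frac{1}{66612}$ ($r = \left(- \frac{1}{732}\right) \left(- \frac{1}{91}\right) = \frac{1}{66612} \approx 1.5012 \cdot 10^{-5}$)
$s{\left(X \right)} = -395$ ($s{\left(X \right)} = 0 - 395 = -395$)
$\frac{t{\left(b \right)}}{s{\left(r \right)}} = 1 \frac{1}{-395} = 1 \left(- \frac{1}{395}\right) = - \frac{1}{395}$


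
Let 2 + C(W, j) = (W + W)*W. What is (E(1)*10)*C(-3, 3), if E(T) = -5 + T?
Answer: -640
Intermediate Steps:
C(W, j) = -2 + 2*W² (C(W, j) = -2 + (W + W)*W = -2 + (2*W)*W = -2 + 2*W²)
(E(1)*10)*C(-3, 3) = ((-5 + 1)*10)*(-2 + 2*(-3)²) = (-4*10)*(-2 + 2*9) = -40*(-2 + 18) = -40*16 = -640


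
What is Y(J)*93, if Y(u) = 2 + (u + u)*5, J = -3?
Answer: -2604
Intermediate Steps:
Y(u) = 2 + 10*u (Y(u) = 2 + (2*u)*5 = 2 + 10*u)
Y(J)*93 = (2 + 10*(-3))*93 = (2 - 30)*93 = -28*93 = -2604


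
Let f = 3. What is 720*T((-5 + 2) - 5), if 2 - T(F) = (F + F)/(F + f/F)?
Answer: 4320/67 ≈ 64.478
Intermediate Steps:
T(F) = 2 - 2*F/(F + 3/F) (T(F) = 2 - (F + F)/(F + 3/F) = 2 - 2*F/(F + 3/F))
720*T((-5 + 2) - 5) = 720*(6/(3 + ((-5 + 2) - 5)²)) = 720*(6/(3 + (-3 - 5)²)) = 720*(6/(3 + (-8)²)) = 720*(6/(3 + 64)) = 720*(6/67) = 4320/67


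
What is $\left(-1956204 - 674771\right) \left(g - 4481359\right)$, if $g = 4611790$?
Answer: $-343160700225$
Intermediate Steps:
$\left(-1956204 - 674771\right) \left(g - 4481359\right) = \left(-1956204 - 674771\right) \left(4611790 - 4481359\right) = \left(-2630975\right) 130431 = -343160700225$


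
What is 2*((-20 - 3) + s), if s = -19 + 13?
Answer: -58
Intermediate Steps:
s = -6
2*((-20 - 3) + s) = 2*((-20 - 3) - 6) = 2*(-23 - 6) = 2*(-29) = -58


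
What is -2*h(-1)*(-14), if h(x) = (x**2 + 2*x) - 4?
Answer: -140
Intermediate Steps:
h(x) = -4 + x**2 + 2*x
-2*h(-1)*(-14) = -2*(-4 + (-1)**2 + 2*(-1))*(-14) = -2*(-4 + 1 - 2)*(-14) = -2*(-5)*(-14) = 10*(-14) = -140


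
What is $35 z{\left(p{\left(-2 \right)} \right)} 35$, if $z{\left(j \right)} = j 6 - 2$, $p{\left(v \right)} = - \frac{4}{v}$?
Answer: $12250$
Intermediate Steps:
$z{\left(j \right)} = -2 + 6 j$ ($z{\left(j \right)} = 6 j - 2 = -2 + 6 j$)
$35 z{\left(p{\left(-2 \right)} \right)} 35 = 35 \left(-2 + 6 \left(- \frac{4}{-2}\right)\right) 35 = 35 \left(-2 + 6 \left(\left(-4\right) \left(- \frac{1}{2}\right)\right)\right) 35 = 35 \left(-2 + 6 \cdot 2\right) 35 = 35 \left(-2 + 12\right) 35 = 35 \cdot 10 \cdot 35 = 350 \cdot 35 = 12250$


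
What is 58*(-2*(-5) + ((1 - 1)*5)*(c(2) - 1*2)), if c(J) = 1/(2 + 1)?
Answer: 580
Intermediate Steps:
c(J) = ⅓ (c(J) = 1/3 = ⅓)
58*(-2*(-5) + ((1 - 1)*5)*(c(2) - 1*2)) = 58*(-2*(-5) + ((1 - 1)*5)*(⅓ - 1*2)) = 58*(10 + (0*5)*(⅓ - 2)) = 58*(10 + 0*(-5/3)) = 58*(10 + 0) = 58*10 = 580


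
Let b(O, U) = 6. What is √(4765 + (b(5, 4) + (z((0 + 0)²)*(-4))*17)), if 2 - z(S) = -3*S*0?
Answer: 3*√515 ≈ 68.081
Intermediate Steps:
z(S) = 2 (z(S) = 2 - (-3*S)*0 = 2 - 1*0 = 2 + 0 = 2)
√(4765 + (b(5, 4) + (z((0 + 0)²)*(-4))*17)) = √(4765 + (6 + (2*(-4))*17)) = √(4765 + (6 - 8*17)) = √(4765 + (6 - 136)) = √(4765 - 130) = √4635 = 3*√515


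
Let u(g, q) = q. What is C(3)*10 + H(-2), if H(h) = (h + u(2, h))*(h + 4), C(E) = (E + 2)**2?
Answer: 242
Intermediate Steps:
C(E) = (2 + E)**2
H(h) = 2*h*(4 + h) (H(h) = (h + h)*(h + 4) = (2*h)*(4 + h) = 2*h*(4 + h))
C(3)*10 + H(-2) = (2 + 3)**2*10 + 2*(-2)*(4 - 2) = 5**2*10 + 2*(-2)*2 = 25*10 - 8 = 250 - 8 = 242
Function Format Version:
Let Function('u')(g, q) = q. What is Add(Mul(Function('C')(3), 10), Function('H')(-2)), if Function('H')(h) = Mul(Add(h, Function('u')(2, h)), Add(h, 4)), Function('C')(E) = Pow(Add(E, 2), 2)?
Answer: 242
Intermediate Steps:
Function('C')(E) = Pow(Add(2, E), 2)
Function('H')(h) = Mul(2, h, Add(4, h)) (Function('H')(h) = Mul(Add(h, h), Add(h, 4)) = Mul(Mul(2, h), Add(4, h)) = Mul(2, h, Add(4, h)))
Add(Mul(Function('C')(3), 10), Function('H')(-2)) = Add(Mul(Pow(Add(2, 3), 2), 10), Mul(2, -2, Add(4, -2))) = Add(Mul(Pow(5, 2), 10), Mul(2, -2, 2)) = Add(Mul(25, 10), -8) = Add(250, -8) = 242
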